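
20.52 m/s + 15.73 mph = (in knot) 20.52 m/s is already in m/s. 1 mph = 0.44704 m/s, so 15.73 mph = 15.73 * 0.44704 = 7.0319392 m/s. Sum: 20.52 + 7.0319392 = 27.551939 m/s. 1 knot = 0.51444444 m/s, so 27.551939 m/s = 27.551939 / 0.51444444 = 53.556685 knot ≈ 53.56 knot (4 s.f.). Final answer: 53.56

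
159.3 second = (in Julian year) 5.048e-06. Check: 159.3 second = 159.3 s. 1 Julian year = 31557600 s, so 159.3 s = 159.3 / 31557600 = 5.0479124e-06 Julian year ≈ 5.048e-06 Julian year (4 s.f.).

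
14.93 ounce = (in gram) 1 ounce = 0.028349523 kg, so 14.93 ounce = 14.93 * 0.028349523 = 0.42325838 kg. 1 gram = 0.001 kg, so 0.42325838 kg = 0.42325838 / 0.001 = 423.25838 gram ≈ 423.3 gram (4 s.f.). Final answer: 423.3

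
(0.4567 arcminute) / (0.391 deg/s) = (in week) 1 arcminute = 0.00029088821 rad, so 0.4567 arcminute = 0.4567 * 0.00029088821 = 0.00013284864 rad. 1 deg/s = 0.017453293 rad/s, so 0.391 deg/s = 0.391 * 0.017453293 = 0.0068242374 rad/s. Combine: 0.00013284864 rad / 0.0068242374 rad/s = 0.019467178 s. 1 week = 604800 s, so 0.019467178 s = 0.019467178 / 604800 = 3.2187795e-08 week ≈ 3.219e-08 week (4 s.f.). Final answer: 3.219e-08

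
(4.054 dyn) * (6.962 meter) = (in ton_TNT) 6.746e-14. Check: 1 dyn = 1e-05 N, so 4.054 dyn = 4.054 * 1e-05 = 4.054e-05 N. 6.962 meter = 6.962 m. Combine: 4.054e-05 N * 6.962 m = 0.00028223948 J. 1 ton_TNT = 4.184e+09 J, so 0.00028223948 J = 0.00028223948 / 4.184e+09 = 6.7456855e-14 ton_TNT ≈ 6.746e-14 ton_TNT (4 s.f.).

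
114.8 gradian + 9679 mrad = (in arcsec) 2.368e+06. Check: 1 gradian = 0.015707963 rad, so 114.8 gradian = 114.8 * 0.015707963 = 1.8032742 rad. 1 mrad = 0.001 rad, so 9679 mrad = 9679 * 0.001 = 9.679 rad. Sum: 1.8032742 + 9.679 = 11.482274 rad. 1 arcsec = 4.8481368e-06 rad, so 11.482274 rad = 11.482274 / 4.8481368e-06 = 2368389.1 arcsec ≈ 2.368e+06 arcsec (4 s.f.).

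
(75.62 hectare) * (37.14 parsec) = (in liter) 8.666e+26. Check: 1 hectare = 10000 m^2, so 75.62 hectare = 75.62 * 10000 = 756200 m^2. 1 parsec = 3.0856776e+16 m, so 37.14 parsec = 37.14 * 3.0856776e+16 = 1.1460207e+18 m. Combine: 756200 m^2 * 1.1460207e+18 m = 8.6662082e+23 m^3. 1 liter = 0.001 m^3, so 8.6662082e+23 m^3 = 8.6662082e+23 / 0.001 = 8.6662082e+26 liter ≈ 8.666e+26 liter (4 s.f.).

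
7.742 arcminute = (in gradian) 0.1434. Check: 1 arcminute = 0.00029088821 rad, so 7.742 arcminute = 7.742 * 0.00029088821 = 0.0022520565 rad. 1 gradian = 0.015707963 rad, so 0.0022520565 rad = 0.0022520565 / 0.015707963 = 0.14337037 gradian ≈ 0.1434 gradian (4 s.f.).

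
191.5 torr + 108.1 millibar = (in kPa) 36.34. Check: 1 torr = 133.32237 Pa, so 191.5 torr = 191.5 * 133.32237 = 25531.234 Pa. 1 millibar = 100 Pa, so 108.1 millibar = 108.1 * 100 = 10810 Pa. Sum: 25531.234 + 10810 = 36341.234 Pa. 1 kPa = 1000 Pa, so 36341.234 Pa = 36341.234 / 1000 = 36.341234 kPa ≈ 36.34 kPa (4 s.f.).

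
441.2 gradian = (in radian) 1 gradian = 0.015707963 rad, so 441.2 gradian = 441.2 * 0.015707963 = 6.9303534 rad. 6.9303534 rad = 6.9303534 radian ≈ 6.93 radian (4 s.f.). Final answer: 6.93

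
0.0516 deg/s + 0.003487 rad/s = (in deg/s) 0.2514. Check: 1 deg/s = 0.017453293 rad/s, so 0.0516 deg/s = 0.0516 * 0.017453293 = 0.00090058989 rad/s. 0.003487 rad/s is already in rad/s. Sum: 0.00090058989 + 0.003487 = 0.0043875899 rad/s. 1 deg/s = 0.017453293 rad/s, so 0.0043875899 rad/s = 0.0043875899 / 0.017453293 = 0.25139038 deg/s ≈ 0.2514 deg/s (4 s.f.).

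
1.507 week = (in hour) 253.2. Check: 1 week = 604800 s, so 1.507 week = 1.507 * 604800 = 911433.6 s. 1 hour = 3600 s, so 911433.6 s = 911433.6 / 3600 = 253.176 hour ≈ 253.2 hour (4 s.f.).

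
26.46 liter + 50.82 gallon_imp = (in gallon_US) 68.02. Check: 1 liter = 0.001 m^3, so 26.46 liter = 26.46 * 0.001 = 0.02646 m^3. 1 gallon_imp = 0.00454609 m^3, so 50.82 gallon_imp = 50.82 * 0.00454609 = 0.23103229 m^3. Sum: 0.02646 + 0.23103229 = 0.25749229 m^3. 1 gallon_US = 0.0037854118 m^3, so 0.25749229 m^3 = 0.25749229 / 0.0037854118 = 68.022268 gallon_US ≈ 68.02 gallon_US (4 s.f.).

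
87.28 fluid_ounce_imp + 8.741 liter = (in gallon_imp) 2.468. Check: 1 fluid_ounce_imp = 2.8413063e-05 m^3, so 87.28 fluid_ounce_imp = 87.28 * 2.8413063e-05 = 0.0024798921 m^3. 1 liter = 0.001 m^3, so 8.741 liter = 8.741 * 0.001 = 0.008741 m^3. Sum: 0.0024798921 + 0.008741 = 0.011220892 m^3. 1 gallon_imp = 0.00454609 m^3, so 0.011220892 m^3 = 0.011220892 / 0.00454609 = 2.4682512 gallon_imp ≈ 2.468 gallon_imp (4 s.f.).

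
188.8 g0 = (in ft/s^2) 6074. Check: 1 g0 = 9.80665 m/s^2, so 188.8 g0 = 188.8 * 9.80665 = 1851.4955 m/s^2. 1 ft/s^2 = 0.3048 m/s^2, so 1851.4955 m/s^2 = 1851.4955 / 0.3048 = 6074.4604 ft/s^2 ≈ 6074 ft/s^2 (4 s.f.).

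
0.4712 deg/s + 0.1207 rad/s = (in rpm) 1.231. Check: 1 deg/s = 0.017453293 rad/s, so 0.4712 deg/s = 0.4712 * 0.017453293 = 0.0082239914 rad/s. 0.1207 rad/s is already in rad/s. Sum: 0.0082239914 + 0.1207 = 0.12892399 rad/s. 1 rpm = 0.10471976 rad/s, so 0.12892399 rad/s = 0.12892399 / 0.10471976 = 1.2311334 rpm ≈ 1.231 rpm (4 s.f.).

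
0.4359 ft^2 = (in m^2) 0.0405. Check: 1 ft^2 = 0.09290304 m^2, so 0.4359 ft^2 = 0.4359 * 0.09290304 = 0.040496435 m^2. Result: 0.040496435 m^2 ≈ 0.0405 m^2 (4 s.f.).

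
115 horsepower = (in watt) 8.576e+04. Check: 1 horsepower = 745.69987 W, so 115 horsepower = 115 * 745.69987 = 85755.485 W. 85755.485 W = 85755.485 watt ≈ 8.576e+04 watt (4 s.f.).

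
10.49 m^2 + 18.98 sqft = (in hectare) 10.49 m^2 is already in m^2. 1 sqft = 0.09290304 m^2, so 18.98 sqft = 18.98 * 0.09290304 = 1.7632997 m^2. Sum: 10.49 + 1.7632997 = 12.2533 m^2. 1 hectare = 10000 m^2, so 12.2533 m^2 = 12.2533 / 10000 = 0.00122533 hectare ≈ 0.001225 hectare (4 s.f.). Final answer: 0.001225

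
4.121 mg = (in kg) 4.121e-06. Check: 1 mg = 1e-06 kg, so 4.121 mg = 4.121 * 1e-06 = 4.121e-06 kg. Result: 4.121e-06 kg.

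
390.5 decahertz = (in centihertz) 1 decahertz = 10 Hz, so 390.5 decahertz = 390.5 * 10 = 3905 Hz. 1 centihertz = 0.01 Hz, so 3905 Hz = 3905 / 0.01 = 390500 centihertz ≈ 3.905e+05 centihertz (4 s.f.). Final answer: 3.905e+05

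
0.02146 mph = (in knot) 1 mph = 0.44704 m/s, so 0.02146 mph = 0.02146 * 0.44704 = 0.0095934784 m/s. 1 knot = 0.51444444 m/s, so 0.0095934784 m/s = 0.0095934784 / 0.51444444 = 0.01864823 knot ≈ 0.01865 knot (4 s.f.). Final answer: 0.01865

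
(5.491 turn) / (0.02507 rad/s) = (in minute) 22.94. Check: 1 turn = 6.2831853 rad, so 5.491 turn = 5.491 * 6.2831853 = 34.500971 rad. 0.02507 rad/s is already in rad/s. Combine: 34.500971 rad / 0.02507 rad/s = 1376.1855 s. 1 minute = 60 s, so 1376.1855 s = 1376.1855 / 60 = 22.936425 minute ≈ 22.94 minute (4 s.f.).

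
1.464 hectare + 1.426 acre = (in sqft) 2.197e+05. Check: 1 hectare = 10000 m^2, so 1.464 hectare = 1.464 * 10000 = 14640 m^2. 1 acre = 4046.8564 m^2, so 1.426 acre = 1.426 * 4046.8564 = 5770.8173 m^2. Sum: 14640 + 5770.8173 = 20410.817 m^2. 1 sqft = 0.09290304 m^2, so 20410.817 m^2 = 20410.817 / 0.09290304 = 219700.21 sqft ≈ 2.197e+05 sqft (4 s.f.).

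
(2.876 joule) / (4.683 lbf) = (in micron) 1.381e+05. Check: 2.876 joule = 2.876 J. 1 lbf = 4.4482216 N, so 4.683 lbf = 4.683 * 4.4482216 = 20.831022 N. Combine: 2.876 J / 20.831022 N = 0.13806332 m. 1 micron = 1e-06 m, so 0.13806332 m = 0.13806332 / 1e-06 = 138063.32 micron ≈ 1.381e+05 micron (4 s.f.).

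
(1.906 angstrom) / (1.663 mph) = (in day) 2.967e-15. Check: 1 angstrom = 1e-10 m, so 1.906 angstrom = 1.906 * 1e-10 = 1.906e-10 m. 1 mph = 0.44704 m/s, so 1.663 mph = 1.663 * 0.44704 = 0.74342752 m/s. Combine: 1.906e-10 m / 0.74342752 m/s = 2.5638007e-10 s. 1 day = 86400 s, so 2.5638007e-10 s = 2.5638007e-10 / 86400 = 2.9673619e-15 day ≈ 2.967e-15 day (4 s.f.).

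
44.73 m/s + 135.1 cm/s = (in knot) 89.57. Check: 44.73 m/s is already in m/s. 1 cm/s = 0.01 m/s, so 135.1 cm/s = 135.1 * 0.01 = 1.351 m/s. Sum: 44.73 + 1.351 = 46.081 m/s. 1 knot = 0.51444444 m/s, so 46.081 m/s = 46.081 / 0.51444444 = 89.574298 knot ≈ 89.57 knot (4 s.f.).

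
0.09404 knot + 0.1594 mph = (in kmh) 1 knot = 0.51444444 m/s, so 0.09404 knot = 0.09404 * 0.51444444 = 0.048378356 m/s. 1 mph = 0.44704 m/s, so 0.1594 mph = 0.1594 * 0.44704 = 0.071258176 m/s. Sum: 0.048378356 + 0.071258176 = 0.11963653 m/s. 1 kmh = 0.27777778 m/s, so 0.11963653 m/s = 0.11963653 / 0.27777778 = 0.43069151 kmh ≈ 0.4307 kmh (4 s.f.). Final answer: 0.4307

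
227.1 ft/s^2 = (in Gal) 6922. Check: 1 ft/s^2 = 0.3048 m/s^2, so 227.1 ft/s^2 = 227.1 * 0.3048 = 69.22008 m/s^2. 1 Gal = 0.01 m/s^2, so 69.22008 m/s^2 = 69.22008 / 0.01 = 6922.008 Gal ≈ 6922 Gal (4 s.f.).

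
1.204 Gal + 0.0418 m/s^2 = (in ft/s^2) 1 Gal = 0.01 m/s^2, so 1.204 Gal = 1.204 * 0.01 = 0.01204 m/s^2. 0.0418 m/s^2 is already in m/s^2. Sum: 0.01204 + 0.0418 = 0.05384 m/s^2. 1 ft/s^2 = 0.3048 m/s^2, so 0.05384 m/s^2 = 0.05384 / 0.3048 = 0.17664042 ft/s^2 ≈ 0.1766 ft/s^2 (4 s.f.). Final answer: 0.1766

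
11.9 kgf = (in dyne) 1 kgf = 9.80665 N, so 11.9 kgf = 11.9 * 9.80665 = 116.69913 N. 1 dyne = 1e-05 N, so 116.69913 N = 116.69913 / 1e-05 = 11669913 dyne ≈ 1.167e+07 dyne (4 s.f.). Final answer: 1.167e+07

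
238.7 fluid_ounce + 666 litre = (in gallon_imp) 148.1. Check: 1 fluid_ounce = 2.957353e-05 m^3, so 238.7 fluid_ounce = 238.7 * 2.957353e-05 = 0.0070592015 m^3. 1 litre = 0.001 m^3, so 666 litre = 666 * 0.001 = 0.666 m^3. Sum: 0.0070592015 + 0.666 = 0.6730592 m^3. 1 gallon_imp = 0.00454609 m^3, so 0.6730592 m^3 = 0.6730592 / 0.00454609 = 148.05233 gallon_imp ≈ 148.1 gallon_imp (4 s.f.).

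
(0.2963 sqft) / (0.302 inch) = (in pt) 1 sqft = 0.09290304 m^2, so 0.2963 sqft = 0.2963 * 0.09290304 = 0.027527171 m^2. 1 inch = 0.0254 m, so 0.302 inch = 0.302 * 0.0254 = 0.0076708 m. Combine: 0.027527171 m^2 / 0.0076708 m = 3.5885658 m. 1 pt = 0.00035277778 m, so 3.5885658 m = 3.5885658 / 0.00035277778 = 10172.313 pt ≈ 1.017e+04 pt (4 s.f.). Final answer: 1.017e+04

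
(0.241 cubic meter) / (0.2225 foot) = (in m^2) 0.241 cubic meter = 0.241 m^3. 1 foot = 0.3048 m, so 0.2225 foot = 0.2225 * 0.3048 = 0.067818 m. Combine: 0.241 m^3 / 0.067818 m = 3.5536288 m^2. Result: 3.5536288 m^2 ≈ 3.554 m^2 (4 s.f.). Final answer: 3.554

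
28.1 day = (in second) 2.428e+06. Check: 1 day = 86400 s, so 28.1 day = 28.1 * 86400 = 2427840 s. 2427840 s = 2427840 second ≈ 2.428e+06 second (4 s.f.).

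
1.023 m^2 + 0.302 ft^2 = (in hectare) 0.0001051. Check: 1.023 m^2 is already in m^2. 1 ft^2 = 0.09290304 m^2, so 0.302 ft^2 = 0.302 * 0.09290304 = 0.028056718 m^2. Sum: 1.023 + 0.028056718 = 1.0510567 m^2. 1 hectare = 10000 m^2, so 1.0510567 m^2 = 1.0510567 / 10000 = 0.00010510567 hectare ≈ 0.0001051 hectare (4 s.f.).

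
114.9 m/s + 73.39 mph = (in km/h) 114.9 m/s is already in m/s. 1 mph = 0.44704 m/s, so 73.39 mph = 73.39 * 0.44704 = 32.808266 m/s. Sum: 114.9 + 32.808266 = 147.70827 m/s. 1 km/h = 0.27777778 m/s, so 147.70827 m/s = 147.70827 / 0.27777778 = 531.74976 km/h ≈ 531.7 km/h (4 s.f.). Final answer: 531.7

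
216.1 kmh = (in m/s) 60.03. Check: 1 kmh = 0.27777778 m/s, so 216.1 kmh = 216.1 * 0.27777778 = 60.027778 m/s. Result: 60.027778 m/s ≈ 60.03 m/s (4 s.f.).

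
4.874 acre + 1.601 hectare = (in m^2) 1 acre = 4046.8564 m^2, so 4.874 acre = 4.874 * 4046.8564 = 19724.378 m^2. 1 hectare = 10000 m^2, so 1.601 hectare = 1.601 * 10000 = 16010 m^2. Sum: 19724.378 + 16010 = 35734.378 m^2. Result: 35734.378 m^2 ≈ 3.573e+04 m^2 (4 s.f.). Final answer: 3.573e+04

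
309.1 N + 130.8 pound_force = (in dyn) 309.1 N is already in N. 1 pound_force = 4.4482216 N, so 130.8 pound_force = 130.8 * 4.4482216 = 581.82739 N. Sum: 309.1 + 581.82739 = 890.92739 N. 1 dyn = 1e-05 N, so 890.92739 N = 890.92739 / 1e-05 = 89092739 dyn ≈ 8.909e+07 dyn (4 s.f.). Final answer: 8.909e+07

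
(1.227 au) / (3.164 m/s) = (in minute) 1 au = 1.4959787e+11 m, so 1.227 au = 1.227 * 1.4959787e+11 = 1.8355659e+11 m. 3.164 m/s is already in m/s. Combine: 1.8355659e+11 m / 3.164 m/s = 5.8014092e+10 s. 1 minute = 60 s, so 5.8014092e+10 s = 5.8014092e+10 / 60 = 9.6690153e+08 minute ≈ 9.669e+08 minute (4 s.f.). Final answer: 9.669e+08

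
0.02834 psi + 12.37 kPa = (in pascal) 1.257e+04. Check: 1 psi = 6894.7573 Pa, so 0.02834 psi = 0.02834 * 6894.7573 = 195.39742 Pa. 1 kPa = 1000 Pa, so 12.37 kPa = 12.37 * 1000 = 12370 Pa. Sum: 195.39742 + 12370 = 12565.397 Pa. 12565.397 Pa = 12565.397 pascal ≈ 1.257e+04 pascal (4 s.f.).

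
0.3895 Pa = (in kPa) 0.0003895. Check: 1 kPa = 1000 Pa, so 0.3895 Pa = 0.3895 / 1000 = 0.0003895 kPa.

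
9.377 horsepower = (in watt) 6992. Check: 1 horsepower = 745.69987 W, so 9.377 horsepower = 9.377 * 745.69987 = 6992.4277 W. 6992.4277 W = 6992.4277 watt ≈ 6992 watt (4 s.f.).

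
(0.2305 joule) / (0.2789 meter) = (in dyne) 8.265e+04. Check: 0.2305 joule = 0.2305 J. 0.2789 meter = 0.2789 m. Combine: 0.2305 J / 0.2789 m = 0.8264611 N. 1 dyne = 1e-05 N, so 0.8264611 N = 0.8264611 / 1e-05 = 82646.11 dyne ≈ 8.265e+04 dyne (4 s.f.).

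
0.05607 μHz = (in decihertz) 1 μHz = 1e-06 Hz, so 0.05607 μHz = 0.05607 * 1e-06 = 5.607e-08 Hz. 1 decihertz = 0.1 Hz, so 5.607e-08 Hz = 5.607e-08 / 0.1 = 5.607e-07 decihertz. Final answer: 5.607e-07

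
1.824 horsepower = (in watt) 1 horsepower = 745.69987 W, so 1.824 horsepower = 1.824 * 745.69987 = 1360.1566 W. 1360.1566 W = 1360.1566 watt ≈ 1360 watt (4 s.f.). Final answer: 1360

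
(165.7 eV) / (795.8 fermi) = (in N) 1 eV = 1.6021766e-19 J, so 165.7 eV = 165.7 * 1.6021766e-19 = 2.6548067e-17 J. 1 fermi = 1e-15 m, so 795.8 fermi = 795.8 * 1e-15 = 7.958e-13 m. Combine: 2.6548067e-17 J / 7.958e-13 m = 3.3360225e-05 N. Result: 3.3360225e-05 N ≈ 3.336e-05 N (4 s.f.). Final answer: 3.336e-05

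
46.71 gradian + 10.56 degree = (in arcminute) 1 gradian = 0.015707963 rad, so 46.71 gradian = 46.71 * 0.015707963 = 0.73371896 rad. 1 degree = 0.017453293 rad, so 10.56 degree = 10.56 * 0.017453293 = 0.18430677 rad. Sum: 0.73371896 + 0.18430677 = 0.91802573 rad. 1 arcminute = 0.00029088821 rad, so 0.91802573 rad = 0.91802573 / 0.00029088821 = 3155.94 arcminute ≈ 3156 arcminute (4 s.f.). Final answer: 3156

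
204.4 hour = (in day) 1 hour = 3600 s, so 204.4 hour = 204.4 * 3600 = 735840 s. 1 day = 86400 s, so 735840 s = 735840 / 86400 = 8.5166667 day ≈ 8.517 day (4 s.f.). Final answer: 8.517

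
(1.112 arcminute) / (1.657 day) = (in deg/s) 1 arcminute = 0.00029088821 rad, so 1.112 arcminute = 1.112 * 0.00029088821 = 0.00032346769 rad. 1 day = 86400 s, so 1.657 day = 1.657 * 86400 = 143164.8 s. Combine: 0.00032346769 rad / 143164.8 s = 2.259408e-09 rad/s. 1 deg/s = 0.017453293 rad/s, so 2.259408e-09 rad/s = 2.259408e-09 / 0.017453293 = 1.2945454e-07 deg/s ≈ 1.295e-07 deg/s (4 s.f.). Final answer: 1.295e-07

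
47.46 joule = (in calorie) 47.46 joule = 47.46 J. 1 calorie = 4.184 J, so 47.46 J = 47.46 / 4.184 = 11.343212 calorie ≈ 11.34 calorie (4 s.f.). Final answer: 11.34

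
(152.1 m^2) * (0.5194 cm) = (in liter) 790. Check: 152.1 m^2 is already in m^2. 1 cm = 0.01 m, so 0.5194 cm = 0.5194 * 0.01 = 0.005194 m. Combine: 152.1 m^2 * 0.005194 m = 0.7900074 m^3. 1 liter = 0.001 m^3, so 0.7900074 m^3 = 0.7900074 / 0.001 = 790.0074 liter ≈ 790 liter (4 s.f.).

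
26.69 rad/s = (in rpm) 254.9. Check: 1 rpm = 0.10471976 rad/s, so 26.69 rad/s = 26.69 / 0.10471976 = 254.87073 rpm ≈ 254.9 rpm (4 s.f.).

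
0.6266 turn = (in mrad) 1 turn = 6.2831853 rad, so 0.6266 turn = 0.6266 * 6.2831853 = 3.9370439 rad. 1 mrad = 0.001 rad, so 3.9370439 rad = 3.9370439 / 0.001 = 3937.0439 mrad ≈ 3937 mrad (4 s.f.). Final answer: 3937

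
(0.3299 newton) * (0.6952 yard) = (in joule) 0.3299 newton = 0.3299 N. 1 yard = 0.9144 m, so 0.6952 yard = 0.6952 * 0.9144 = 0.63569088 m. Combine: 0.3299 N * 0.63569088 m = 0.20971442 J. 0.20971442 J = 0.20971442 joule ≈ 0.2097 joule (4 s.f.). Final answer: 0.2097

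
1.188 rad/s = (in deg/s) 68.07. Check: 1 deg/s = 0.017453293 rad/s, so 1.188 rad/s = 1.188 / 0.017453293 = 68.067386 deg/s ≈ 68.07 deg/s (4 s.f.).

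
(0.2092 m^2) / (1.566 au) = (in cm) 8.93e-11. Check: 0.2092 m^2 is already in m^2. 1 au = 1.4959787e+11 m, so 1.566 au = 1.566 * 1.4959787e+11 = 2.3427027e+11 m. Combine: 0.2092 m^2 / 2.3427027e+11 m = 8.9298571e-13 m. 1 cm = 0.01 m, so 8.9298571e-13 m = 8.9298571e-13 / 0.01 = 8.9298571e-11 cm ≈ 8.93e-11 cm (4 s.f.).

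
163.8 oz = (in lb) 1 oz = 0.028349523 kg, so 163.8 oz = 163.8 * 0.028349523 = 4.6436519 kg. 1 lb = 0.45359237 kg, so 4.6436519 kg = 4.6436519 / 0.45359237 = 10.2375 lb ≈ 10.24 lb (4 s.f.). Final answer: 10.24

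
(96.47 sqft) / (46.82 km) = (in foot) 1 sqft = 0.09290304 m^2, so 96.47 sqft = 96.47 * 0.09290304 = 8.9623563 m^2. 1 km = 1000 m, so 46.82 km = 46.82 * 1000 = 46820 m. Combine: 8.9623563 m^2 / 46820 m = 0.00019142154 m. 1 foot = 0.3048 m, so 0.00019142154 m = 0.00019142154 / 0.3048 = 0.00062802341 foot ≈ 0.000628 foot (4 s.f.). Final answer: 0.000628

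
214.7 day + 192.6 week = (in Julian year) 4.279. Check: 1 day = 86400 s, so 214.7 day = 214.7 * 86400 = 18550080 s. 1 week = 604800 s, so 192.6 week = 192.6 * 604800 = 1.1648448e+08 s. Sum: 18550080 + 1.1648448e+08 = 1.3503456e+08 s. 1 Julian year = 31557600 s, so 1.3503456e+08 s = 1.3503456e+08 / 31557600 = 4.278987 Julian year ≈ 4.279 Julian year (4 s.f.).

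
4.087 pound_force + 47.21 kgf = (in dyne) 1 pound_force = 4.4482216 N, so 4.087 pound_force = 4.087 * 4.4482216 = 18.179882 N. 1 kgf = 9.80665 N, so 47.21 kgf = 47.21 * 9.80665 = 462.97195 N. Sum: 18.179882 + 462.97195 = 481.15183 N. 1 dyne = 1e-05 N, so 481.15183 N = 481.15183 / 1e-05 = 48115183 dyne ≈ 4.812e+07 dyne (4 s.f.). Final answer: 4.812e+07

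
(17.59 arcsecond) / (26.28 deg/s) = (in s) 1 arcsecond = 4.8481368e-06 rad, so 17.59 arcsecond = 17.59 * 4.8481368e-06 = 8.5278727e-05 rad. 1 deg/s = 0.017453293 rad/s, so 26.28 deg/s = 26.28 * 0.017453293 = 0.45867253 rad/s. Combine: 8.5278727e-05 rad / 0.45867253 rad/s = 0.00018592508 s. Result: 0.00018592508 s ≈ 0.0001859 s (4 s.f.). Final answer: 0.0001859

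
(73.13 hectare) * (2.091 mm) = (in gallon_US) 4.04e+05. Check: 1 hectare = 10000 m^2, so 73.13 hectare = 73.13 * 10000 = 731300 m^2. 1 mm = 0.001 m, so 2.091 mm = 2.091 * 0.001 = 0.002091 m. Combine: 731300 m^2 * 0.002091 m = 1529.1483 m^3. 1 gallon_US = 0.0037854118 m^3, so 1529.1483 m^3 = 1529.1483 / 0.0037854118 = 403958.24 gallon_US ≈ 4.04e+05 gallon_US (4 s.f.).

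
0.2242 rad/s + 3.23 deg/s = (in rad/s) 0.2806. Check: 0.2242 rad/s is already in rad/s. 1 deg/s = 0.017453293 rad/s, so 3.23 deg/s = 3.23 * 0.017453293 = 0.056374135 rad/s. Sum: 0.2242 + 0.056374135 = 0.28057413 rad/s. Result: 0.28057413 rad/s ≈ 0.2806 rad/s (4 s.f.).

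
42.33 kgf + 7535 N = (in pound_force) 1 kgf = 9.80665 N, so 42.33 kgf = 42.33 * 9.80665 = 415.11549 N. 7535 N is already in N. Sum: 415.11549 + 7535 = 7950.1155 N. 1 pound_force = 4.4482216 N, so 7950.1155 N = 7950.1155 / 4.4482216 = 1787.2571 pound_force ≈ 1787 pound_force (4 s.f.). Final answer: 1787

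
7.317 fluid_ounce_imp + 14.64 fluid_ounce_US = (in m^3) 1 fluid_ounce_imp = 2.8413063e-05 m^3, so 7.317 fluid_ounce_imp = 7.317 * 2.8413063e-05 = 0.00020789838 m^3. 1 fluid_ounce_US = 2.957353e-05 m^3, so 14.64 fluid_ounce_US = 14.64 * 2.957353e-05 = 0.00043295647 m^3. Sum: 0.00020789838 + 0.00043295647 = 0.00064085485 m^3. Result: 0.00064085485 m^3 ≈ 0.0006409 m^3 (4 s.f.). Final answer: 0.0006409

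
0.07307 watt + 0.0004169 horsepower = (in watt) 0.384. Check: 0.07307 watt = 0.07307 W. 1 horsepower = 745.69987 W, so 0.0004169 horsepower = 0.0004169 * 745.69987 = 0.31088228 W. Sum: 0.07307 + 0.31088228 = 0.38395228 W. 0.38395228 W = 0.38395228 watt ≈ 0.384 watt (4 s.f.).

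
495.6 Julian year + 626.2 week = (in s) 1.602e+10. Check: 1 Julian year = 31557600 s, so 495.6 Julian year = 495.6 * 31557600 = 1.5639947e+10 s. 1 week = 604800 s, so 626.2 week = 626.2 * 604800 = 3.7872576e+08 s. Sum: 1.5639947e+10 + 3.7872576e+08 = 1.6018672e+10 s. Result: 1.6018672e+10 s ≈ 1.602e+10 s (4 s.f.).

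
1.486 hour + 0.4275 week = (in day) 1 hour = 3600 s, so 1.486 hour = 1.486 * 3600 = 5349.6 s. 1 week = 604800 s, so 0.4275 week = 0.4275 * 604800 = 258552 s. Sum: 5349.6 + 258552 = 263901.6 s. 1 day = 86400 s, so 263901.6 s = 263901.6 / 86400 = 3.0544167 day ≈ 3.054 day (4 s.f.). Final answer: 3.054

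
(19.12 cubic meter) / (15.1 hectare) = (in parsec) 4.104e-21. Check: 19.12 cubic meter = 19.12 m^3. 1 hectare = 10000 m^2, so 15.1 hectare = 15.1 * 10000 = 151000 m^2. Combine: 19.12 m^3 / 151000 m^2 = 0.00012662252 m. 1 parsec = 3.0856776e+16 m, so 0.00012662252 m = 0.00012662252 / 3.0856776e+16 = 4.1035563e-21 parsec ≈ 4.104e-21 parsec (4 s.f.).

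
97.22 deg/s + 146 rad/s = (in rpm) 1410. Check: 1 deg/s = 0.017453293 rad/s, so 97.22 deg/s = 97.22 * 0.017453293 = 1.6968091 rad/s. 146 rad/s is already in rad/s. Sum: 1.6968091 + 146 = 147.69681 rad/s. 1 rpm = 0.10471976 rad/s, so 147.69681 rad/s = 147.69681 / 0.10471976 = 1410.4006 rpm ≈ 1410 rpm (4 s.f.).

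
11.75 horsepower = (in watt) 1 horsepower = 745.69987 W, so 11.75 horsepower = 11.75 * 745.69987 = 8761.9735 W. 8761.9735 W = 8761.9735 watt ≈ 8762 watt (4 s.f.). Final answer: 8762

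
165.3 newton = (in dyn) 1.653e+07. Check: 165.3 newton = 165.3 N. 1 dyn = 1e-05 N, so 165.3 N = 165.3 / 1e-05 = 16530000 dyn ≈ 1.653e+07 dyn (4 s.f.).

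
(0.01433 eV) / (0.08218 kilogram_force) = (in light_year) 3.011e-37. Check: 1 eV = 1.6021766e-19 J, so 0.01433 eV = 0.01433 * 1.6021766e-19 = 2.2959191e-21 J. 1 kilogram_force = 9.80665 N, so 0.08218 kilogram_force = 0.08218 * 9.80665 = 0.8059105 N. Combine: 2.2959191e-21 J / 0.8059105 N = 2.8488512e-21 m. 1 light_year = 9.4607305e+15 m, so 2.8488512e-21 m = 2.8488512e-21 / 9.4607305e+15 = 3.0112381e-37 light_year ≈ 3.011e-37 light_year (4 s.f.).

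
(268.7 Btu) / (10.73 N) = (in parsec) 1 Btu = 1055.0559 J, so 268.7 Btu = 268.7 * 1055.0559 = 283493.51 J. 10.73 N is already in N. Combine: 283493.51 J / 10.73 N = 26420.644 m. 1 parsec = 3.0856776e+16 m, so 26420.644 m = 26420.644 / 3.0856776e+16 = 8.5623475e-13 parsec ≈ 8.562e-13 parsec (4 s.f.). Final answer: 8.562e-13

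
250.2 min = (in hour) 1 min = 60 s, so 250.2 min = 250.2 * 60 = 15012 s. 1 hour = 3600 s, so 15012 s = 15012 / 3600 = 4.17 hour. Final answer: 4.17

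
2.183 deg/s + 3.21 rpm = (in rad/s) 1 deg/s = 0.017453293 rad/s, so 2.183 deg/s = 2.183 * 0.017453293 = 0.038100538 rad/s. 1 rpm = 0.10471976 rad/s, so 3.21 rpm = 3.21 * 0.10471976 = 0.33615041 rad/s. Sum: 0.038100538 + 0.33615041 = 0.37425095 rad/s. Result: 0.37425095 rad/s ≈ 0.3743 rad/s (4 s.f.). Final answer: 0.3743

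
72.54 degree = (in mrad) 1266. Check: 1 degree = 0.017453293 rad, so 72.54 degree = 72.54 * 0.017453293 = 1.2660618 rad. 1 mrad = 0.001 rad, so 1.2660618 rad = 1.2660618 / 0.001 = 1266.0618 mrad ≈ 1266 mrad (4 s.f.).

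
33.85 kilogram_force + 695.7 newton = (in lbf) 231. Check: 1 kilogram_force = 9.80665 N, so 33.85 kilogram_force = 33.85 * 9.80665 = 331.9551 N. 695.7 newton = 695.7 N. Sum: 331.9551 + 695.7 = 1027.6551 N. 1 lbf = 4.4482216 N, so 1027.6551 N = 1027.6551 / 4.4482216 = 231.02606 lbf ≈ 231 lbf (4 s.f.).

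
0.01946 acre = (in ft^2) 847.7. Check: 1 acre = 4046.8564 m^2, so 0.01946 acre = 0.01946 * 4046.8564 = 78.751826 m^2. 1 ft^2 = 0.09290304 m^2, so 78.751826 m^2 = 78.751826 / 0.09290304 = 847.6776 ft^2 ≈ 847.7 ft^2 (4 s.f.).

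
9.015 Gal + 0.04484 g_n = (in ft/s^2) 1 Gal = 0.01 m/s^2, so 9.015 Gal = 9.015 * 0.01 = 0.09015 m/s^2. 1 g_n = 9.80665 m/s^2, so 0.04484 g_n = 0.04484 * 9.80665 = 0.43973019 m/s^2. Sum: 0.09015 + 0.43973019 = 0.52988019 m/s^2. 1 ft/s^2 = 0.3048 m/s^2, so 0.52988019 m/s^2 = 0.52988019 / 0.3048 = 1.7384521 ft/s^2 ≈ 1.738 ft/s^2 (4 s.f.). Final answer: 1.738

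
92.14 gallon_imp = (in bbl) 1 gallon_imp = 0.00454609 m^3, so 92.14 gallon_imp = 92.14 * 0.00454609 = 0.41887673 m^3. 1 bbl = 0.15898729 m^3, so 0.41887673 m^3 = 0.41887673 / 0.15898729 = 2.6346554 bbl ≈ 2.635 bbl (4 s.f.). Final answer: 2.635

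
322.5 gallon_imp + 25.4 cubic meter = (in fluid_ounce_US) 9.085e+05. Check: 1 gallon_imp = 0.00454609 m^3, so 322.5 gallon_imp = 322.5 * 0.00454609 = 1.466114 m^3. 25.4 cubic meter = 25.4 m^3. Sum: 1.466114 + 25.4 = 26.866114 m^3. 1 fluid_ounce_US = 2.957353e-05 m^3, so 26.866114 m^3 = 26.866114 / 2.957353e-05 = 908451.39 fluid_ounce_US ≈ 9.085e+05 fluid_ounce_US (4 s.f.).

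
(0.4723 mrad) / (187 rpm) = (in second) 2.412e-05. Check: 1 mrad = 0.001 rad, so 0.4723 mrad = 0.4723 * 0.001 = 0.0004723 rad. 1 rpm = 0.10471976 rad/s, so 187 rpm = 187 * 0.10471976 = 19.582594 rad/s. Combine: 0.0004723 rad / 19.582594 rad/s = 2.4118357e-05 s. 2.4118357e-05 s = 2.4118357e-05 second ≈ 2.412e-05 second (4 s.f.).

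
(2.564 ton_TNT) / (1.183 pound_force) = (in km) 1 ton_TNT = 4.184e+09 J, so 2.564 ton_TNT = 2.564 * 4.184e+09 = 1.0727776e+10 J. 1 pound_force = 4.4482216 N, so 1.183 pound_force = 1.183 * 4.4482216 = 5.2622462 N. Combine: 1.0727776e+10 J / 5.2622462 N = 2.0386306e+09 m. 1 km = 1000 m, so 2.0386306e+09 m = 2.0386306e+09 / 1000 = 2038630.6 km ≈ 2.039e+06 km (4 s.f.). Final answer: 2.039e+06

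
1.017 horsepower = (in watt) 1 horsepower = 745.69987 W, so 1.017 horsepower = 1.017 * 745.69987 = 758.37677 W. 758.37677 W = 758.37677 watt ≈ 758.4 watt (4 s.f.). Final answer: 758.4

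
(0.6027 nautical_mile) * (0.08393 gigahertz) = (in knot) 1 nautical_mile = 1852 m, so 0.6027 nautical_mile = 0.6027 * 1852 = 1116.2004 m. 1 gigahertz = 1e+09 Hz, so 0.08393 gigahertz = 0.08393 * 1e+09 = 83930000 Hz. Combine: 1116.2004 m * 83930000 Hz = 9.36827e+10 m/s. 1 knot = 0.51444444 m/s, so 9.36827e+10 m/s = 9.36827e+10 / 0.51444444 = 1.821046e+11 knot ≈ 1.821e+11 knot (4 s.f.). Final answer: 1.821e+11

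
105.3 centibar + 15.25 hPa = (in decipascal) 1.068e+06. Check: 1 centibar = 1000 Pa, so 105.3 centibar = 105.3 * 1000 = 105300 Pa. 1 hPa = 100 Pa, so 15.25 hPa = 15.25 * 100 = 1525 Pa. Sum: 105300 + 1525 = 106825 Pa. 1 decipascal = 0.1 Pa, so 106825 Pa = 106825 / 0.1 = 1068250 decipascal ≈ 1.068e+06 decipascal (4 s.f.).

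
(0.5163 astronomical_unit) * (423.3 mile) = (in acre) 1 astronomical_unit = 1.4959787e+11 m, so 0.5163 astronomical_unit = 0.5163 * 1.4959787e+11 = 7.7237381e+10 m. 1 mile = 1609.344 m, so 423.3 mile = 423.3 * 1609.344 = 681235.32 m. Combine: 7.7237381e+10 m * 681235.32 m = 5.2616831e+16 m^2. 1 acre = 4046.8564 m^2, so 5.2616831e+16 m^2 = 5.2616831e+16 / 4046.8564 = 1.3001902e+13 acre ≈ 1.3e+13 acre (4 s.f.). Final answer: 1.3e+13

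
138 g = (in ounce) 4.868. Check: 1 g = 0.001 kg, so 138 g = 138 * 0.001 = 0.138 kg. 1 ounce = 0.028349523 kg, so 0.138 kg = 0.138 / 0.028349523 = 4.8678067 ounce ≈ 4.868 ounce (4 s.f.).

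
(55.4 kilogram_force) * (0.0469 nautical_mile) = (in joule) 1 kilogram_force = 9.80665 N, so 55.4 kilogram_force = 55.4 * 9.80665 = 543.28841 N. 1 nautical_mile = 1852 m, so 0.0469 nautical_mile = 0.0469 * 1852 = 86.8588 m. Combine: 543.28841 N * 86.8588 m = 47189.379 J. 47189.379 J = 47189.379 joule ≈ 4.719e+04 joule (4 s.f.). Final answer: 4.719e+04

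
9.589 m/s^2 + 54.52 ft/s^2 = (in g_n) 2.672. Check: 9.589 m/s^2 is already in m/s^2. 1 ft/s^2 = 0.3048 m/s^2, so 54.52 ft/s^2 = 54.52 * 0.3048 = 16.617696 m/s^2. Sum: 9.589 + 16.617696 = 26.206696 m/s^2. 1 g_n = 9.80665 m/s^2, so 26.206696 m/s^2 = 26.206696 / 9.80665 = 2.6723393 g_n ≈ 2.672 g_n (4 s.f.).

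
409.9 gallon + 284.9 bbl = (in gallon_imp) 1.03e+04. Check: 1 gallon = 0.0037854118 m^3, so 409.9 gallon = 409.9 * 0.0037854118 = 1.5516403 m^3. 1 bbl = 0.15898729 m^3, so 284.9 bbl = 284.9 * 0.15898729 = 45.29548 m^3. Sum: 1.5516403 + 45.29548 = 46.847121 m^3. 1 gallon_imp = 0.00454609 m^3, so 46.847121 m^3 = 46.847121 / 0.00454609 = 10304.926 gallon_imp ≈ 1.03e+04 gallon_imp (4 s.f.).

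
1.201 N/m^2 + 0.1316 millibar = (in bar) 0.0001436. Check: 1.201 N/m^2 = 1.201 Pa. 1 millibar = 100 Pa, so 0.1316 millibar = 0.1316 * 100 = 13.16 Pa. Sum: 1.201 + 13.16 = 14.361 Pa. 1 bar = 100000 Pa, so 14.361 Pa = 14.361 / 100000 = 0.00014361 bar ≈ 0.0001436 bar (4 s.f.).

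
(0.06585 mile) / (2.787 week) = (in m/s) 6.287e-05. Check: 1 mile = 1609.344 m, so 0.06585 mile = 0.06585 * 1609.344 = 105.9753 m. 1 week = 604800 s, so 2.787 week = 2.787 * 604800 = 1685577.6 s. Combine: 105.9753 m / 1685577.6 s = 6.2871803e-05 m/s. Result: 6.2871803e-05 m/s ≈ 6.287e-05 m/s (4 s.f.).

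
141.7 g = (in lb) 1 g = 0.001 kg, so 141.7 g = 141.7 * 0.001 = 0.1417 kg. 1 lb = 0.45359237 kg, so 0.1417 kg = 0.1417 / 0.45359237 = 0.31239503 lb ≈ 0.3124 lb (4 s.f.). Final answer: 0.3124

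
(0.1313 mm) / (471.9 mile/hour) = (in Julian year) 1 mm = 0.001 m, so 0.1313 mm = 0.1313 * 0.001 = 0.0001313 m. 1 mile/hour = 0.44704 m/s, so 471.9 mile/hour = 471.9 * 0.44704 = 210.95818 m/s. Combine: 0.0001313 m / 210.95818 m/s = 6.2239825e-07 s. 1 Julian year = 31557600 s, so 6.2239825e-07 s = 6.2239825e-07 / 31557600 = 1.972261e-14 Julian year ≈ 1.972e-14 Julian year (4 s.f.). Final answer: 1.972e-14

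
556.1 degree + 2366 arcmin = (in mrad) 1 degree = 0.017453293 rad, so 556.1 degree = 556.1 * 0.017453293 = 9.705776 rad. 1 arcmin = 0.00029088821 rad, so 2366 arcmin = 2366 * 0.00029088821 = 0.6882415 rad. Sum: 9.705776 + 0.6882415 = 10.394017 rad. 1 mrad = 0.001 rad, so 10.394017 rad = 10.394017 / 0.001 = 10394.017 mrad ≈ 1.039e+04 mrad (4 s.f.). Final answer: 1.039e+04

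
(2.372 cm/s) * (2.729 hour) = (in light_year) 1 cm/s = 0.01 m/s, so 2.372 cm/s = 2.372 * 0.01 = 0.02372 m/s. 1 hour = 3600 s, so 2.729 hour = 2.729 * 3600 = 9824.4 s. Combine: 0.02372 m/s * 9824.4 s = 233.03477 m. 1 light_year = 9.4607305e+15 m, so 233.03477 m = 233.03477 / 9.4607305e+15 = 2.4631794e-14 light_year ≈ 2.463e-14 light_year (4 s.f.). Final answer: 2.463e-14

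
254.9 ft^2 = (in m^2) 23.68. Check: 1 ft^2 = 0.09290304 m^2, so 254.9 ft^2 = 254.9 * 0.09290304 = 23.680985 m^2. Result: 23.680985 m^2 ≈ 23.68 m^2 (4 s.f.).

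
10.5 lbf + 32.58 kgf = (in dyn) 1 lbf = 4.4482216 N, so 10.5 lbf = 10.5 * 4.4482216 = 46.706327 N. 1 kgf = 9.80665 N, so 32.58 kgf = 32.58 * 9.80665 = 319.50066 N. Sum: 46.706327 + 319.50066 = 366.20698 N. 1 dyn = 1e-05 N, so 366.20698 N = 366.20698 / 1e-05 = 36620698 dyn ≈ 3.662e+07 dyn (4 s.f.). Final answer: 3.662e+07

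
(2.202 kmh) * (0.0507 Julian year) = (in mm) 1 kmh = 0.27777778 m/s, so 2.202 kmh = 2.202 * 0.27777778 = 0.61166667 m/s. 1 Julian year = 31557600 s, so 0.0507 Julian year = 0.0507 * 31557600 = 1599970.3 s. Combine: 0.61166667 m/s * 1599970.3 s = 978648.51 m. 1 mm = 0.001 m, so 978648.51 m = 978648.51 / 0.001 = 9.7864851e+08 mm ≈ 9.786e+08 mm (4 s.f.). Final answer: 9.786e+08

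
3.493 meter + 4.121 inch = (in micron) 3.493 meter = 3.493 m. 1 inch = 0.0254 m, so 4.121 inch = 4.121 * 0.0254 = 0.1046734 m. Sum: 3.493 + 0.1046734 = 3.5976734 m. 1 micron = 1e-06 m, so 3.5976734 m = 3.5976734 / 1e-06 = 3597673.4 micron ≈ 3.598e+06 micron (4 s.f.). Final answer: 3.598e+06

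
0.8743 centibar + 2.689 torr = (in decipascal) 1.233e+04. Check: 1 centibar = 1000 Pa, so 0.8743 centibar = 0.8743 * 1000 = 874.3 Pa. 1 torr = 133.32237 Pa, so 2.689 torr = 2.689 * 133.32237 = 358.50385 Pa. Sum: 874.3 + 358.50385 = 1232.8038 Pa. 1 decipascal = 0.1 Pa, so 1232.8038 Pa = 1232.8038 / 0.1 = 12328.038 decipascal ≈ 1.233e+04 decipascal (4 s.f.).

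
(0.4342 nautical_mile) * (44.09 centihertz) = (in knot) 689.2. Check: 1 nautical_mile = 1852 m, so 0.4342 nautical_mile = 0.4342 * 1852 = 804.1384 m. 1 centihertz = 0.01 Hz, so 44.09 centihertz = 44.09 * 0.01 = 0.4409 Hz. Combine: 804.1384 m * 0.4409 Hz = 354.54462 m/s. 1 knot = 0.51444444 m/s, so 354.54462 m/s = 354.54462 / 0.51444444 = 689.17961 knot ≈ 689.2 knot (4 s.f.).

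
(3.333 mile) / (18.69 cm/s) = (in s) 1 mile = 1609.344 m, so 3.333 mile = 3.333 * 1609.344 = 5363.9436 m. 1 cm/s = 0.01 m/s, so 18.69 cm/s = 18.69 * 0.01 = 0.1869 m/s. Combine: 5363.9436 m / 0.1869 m/s = 28699.537 s. Result: 28699.537 s ≈ 2.87e+04 s (4 s.f.). Final answer: 2.87e+04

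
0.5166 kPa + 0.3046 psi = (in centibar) 2.617. Check: 1 kPa = 1000 Pa, so 0.5166 kPa = 0.5166 * 1000 = 516.6 Pa. 1 psi = 6894.7573 Pa, so 0.3046 psi = 0.3046 * 6894.7573 = 2100.1431 Pa. Sum: 516.6 + 2100.1431 = 2616.7431 Pa. 1 centibar = 1000 Pa, so 2616.7431 Pa = 2616.7431 / 1000 = 2.6167431 centibar ≈ 2.617 centibar (4 s.f.).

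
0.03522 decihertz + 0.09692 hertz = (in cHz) 1 decihertz = 0.1 Hz, so 0.03522 decihertz = 0.03522 * 0.1 = 0.003522 Hz. 0.09692 hertz = 0.09692 Hz. Sum: 0.003522 + 0.09692 = 0.100442 Hz. 1 cHz = 0.01 Hz, so 0.100442 Hz = 0.100442 / 0.01 = 10.0442 cHz ≈ 10.04 cHz (4 s.f.). Final answer: 10.04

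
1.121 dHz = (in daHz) 1 dHz = 0.1 Hz, so 1.121 dHz = 1.121 * 0.1 = 0.1121 Hz. 1 daHz = 10 Hz, so 0.1121 Hz = 0.1121 / 10 = 0.01121 daHz. Final answer: 0.01121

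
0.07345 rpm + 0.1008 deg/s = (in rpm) 1 rpm = 0.10471976 rad/s, so 0.07345 rpm = 0.07345 * 0.10471976 = 0.007691666 rad/s. 1 deg/s = 0.017453293 rad/s, so 0.1008 deg/s = 0.1008 * 0.017453293 = 0.0017592919 rad/s. Sum: 0.007691666 + 0.0017592919 = 0.0094509579 rad/s. 1 rpm = 0.10471976 rad/s, so 0.0094509579 rad/s = 0.0094509579 / 0.10471976 = 0.09025 rpm. Final answer: 0.09025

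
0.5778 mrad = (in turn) 1 mrad = 0.001 rad, so 0.5778 mrad = 0.5778 * 0.001 = 0.0005778 rad. 1 turn = 6.2831853 rad, so 0.0005778 rad = 0.0005778 / 6.2831853 = 9.1959726e-05 turn ≈ 9.196e-05 turn (4 s.f.). Final answer: 9.196e-05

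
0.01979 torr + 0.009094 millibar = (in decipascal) 1 torr = 133.32237 Pa, so 0.01979 torr = 0.01979 * 133.32237 = 2.6384497 Pa. 1 millibar = 100 Pa, so 0.009094 millibar = 0.009094 * 100 = 0.9094 Pa. Sum: 2.6384497 + 0.9094 = 3.5478497 Pa. 1 decipascal = 0.1 Pa, so 3.5478497 Pa = 3.5478497 / 0.1 = 35.478497 decipascal ≈ 35.48 decipascal (4 s.f.). Final answer: 35.48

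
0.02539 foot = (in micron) 7739. Check: 1 foot = 0.3048 m, so 0.02539 foot = 0.02539 * 0.3048 = 0.007738872 m. 1 micron = 1e-06 m, so 0.007738872 m = 0.007738872 / 1e-06 = 7738.872 micron ≈ 7739 micron (4 s.f.).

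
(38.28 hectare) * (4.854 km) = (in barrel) 1.169e+10. Check: 1 hectare = 10000 m^2, so 38.28 hectare = 38.28 * 10000 = 382800 m^2. 1 km = 1000 m, so 4.854 km = 4.854 * 1000 = 4854 m. Combine: 382800 m^2 * 4854 m = 1.8581112e+09 m^3. 1 barrel = 0.15898729 m^3, so 1.8581112e+09 m^3 = 1.8581112e+09 / 0.15898729 = 1.1687168e+10 barrel ≈ 1.169e+10 barrel (4 s.f.).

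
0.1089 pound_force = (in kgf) 0.0494. Check: 1 pound_force = 4.4482216 N, so 0.1089 pound_force = 0.1089 * 4.4482216 = 0.48441133 N. 1 kgf = 9.80665 N, so 0.48441133 N = 0.48441133 / 9.80665 = 0.049396209 kgf ≈ 0.0494 kgf (4 s.f.).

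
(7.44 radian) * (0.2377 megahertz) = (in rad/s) 7.44 radian = 7.44 rad. 1 megahertz = 1000000 Hz, so 0.2377 megahertz = 0.2377 * 1000000 = 237700 Hz. Combine: 7.44 rad * 237700 Hz = 1768488 rad/s. Result: 1768488 rad/s ≈ 1.768e+06 rad/s (4 s.f.). Final answer: 1.768e+06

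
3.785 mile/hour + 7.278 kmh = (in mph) 8.307. Check: 1 mile/hour = 0.44704 m/s, so 3.785 mile/hour = 3.785 * 0.44704 = 1.6920464 m/s. 1 kmh = 0.27777778 m/s, so 7.278 kmh = 7.278 * 0.27777778 = 2.0216667 m/s. Sum: 1.6920464 + 2.0216667 = 3.7137131 m/s. 1 mph = 0.44704 m/s, so 3.7137131 m/s = 3.7137131 / 0.44704 = 8.3073395 mph ≈ 8.307 mph (4 s.f.).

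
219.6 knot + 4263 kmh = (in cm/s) 1.297e+05. Check: 1 knot = 0.51444444 m/s, so 219.6 knot = 219.6 * 0.51444444 = 112.972 m/s. 1 kmh = 0.27777778 m/s, so 4263 kmh = 4263 * 0.27777778 = 1184.1667 m/s. Sum: 112.972 + 1184.1667 = 1297.1387 m/s. 1 cm/s = 0.01 m/s, so 1297.1387 m/s = 1297.1387 / 0.01 = 129713.87 cm/s ≈ 1.297e+05 cm/s (4 s.f.).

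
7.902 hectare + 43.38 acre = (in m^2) 2.546e+05. Check: 1 hectare = 10000 m^2, so 7.902 hectare = 7.902 * 10000 = 79020 m^2. 1 acre = 4046.8564 m^2, so 43.38 acre = 43.38 * 4046.8564 = 175552.63 m^2. Sum: 79020 + 175552.63 = 254572.63 m^2. Result: 254572.63 m^2 ≈ 2.546e+05 m^2 (4 s.f.).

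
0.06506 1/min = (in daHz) 0.0001084. Check: 1 1/min = 0.016666667 Hz, so 0.06506 1/min = 0.06506 * 0.016666667 = 0.0010843333 Hz. 1 daHz = 10 Hz, so 0.0010843333 Hz = 0.0010843333 / 10 = 0.00010843333 daHz ≈ 0.0001084 daHz (4 s.f.).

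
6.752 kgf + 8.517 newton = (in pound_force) 16.8. Check: 1 kgf = 9.80665 N, so 6.752 kgf = 6.752 * 9.80665 = 66.214501 N. 8.517 newton = 8.517 N. Sum: 66.214501 + 8.517 = 74.731501 N. 1 pound_force = 4.4482216 N, so 74.731501 N = 74.731501 / 4.4482216 = 16.80031 pound_force ≈ 16.8 pound_force (4 s.f.).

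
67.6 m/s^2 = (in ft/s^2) 1 ft/s^2 = 0.3048 m/s^2, so 67.6 m/s^2 = 67.6 / 0.3048 = 221.78478 ft/s^2 ≈ 221.8 ft/s^2 (4 s.f.). Final answer: 221.8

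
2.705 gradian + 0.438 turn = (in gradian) 1 gradian = 0.015707963 rad, so 2.705 gradian = 2.705 * 0.015707963 = 0.042490041 rad. 1 turn = 6.2831853 rad, so 0.438 turn = 0.438 * 6.2831853 = 2.7520352 rad. Sum: 0.042490041 + 2.7520352 = 2.7945252 rad. 1 gradian = 0.015707963 rad, so 2.7945252 rad = 2.7945252 / 0.015707963 = 177.905 gradian ≈ 177.9 gradian (4 s.f.). Final answer: 177.9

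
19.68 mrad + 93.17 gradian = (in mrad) 1483. Check: 1 mrad = 0.001 rad, so 19.68 mrad = 19.68 * 0.001 = 0.01968 rad. 1 gradian = 0.015707963 rad, so 93.17 gradian = 93.17 * 0.015707963 = 1.4635109 rad. Sum: 0.01968 + 1.4635109 = 1.4831909 rad. 1 mrad = 0.001 rad, so 1.4831909 rad = 1.4831909 / 0.001 = 1483.1909 mrad ≈ 1483 mrad (4 s.f.).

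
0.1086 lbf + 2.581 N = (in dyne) 3.064e+05. Check: 1 lbf = 4.4482216 N, so 0.1086 lbf = 0.1086 * 4.4482216 = 0.48307687 N. 2.581 N is already in N. Sum: 0.48307687 + 2.581 = 3.0640769 N. 1 dyne = 1e-05 N, so 3.0640769 N = 3.0640769 / 1e-05 = 306407.69 dyne ≈ 3.064e+05 dyne (4 s.f.).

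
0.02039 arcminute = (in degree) 0.0003398. Check: 1 arcminute = 0.00029088821 rad, so 0.02039 arcminute = 0.02039 * 0.00029088821 = 5.9312106e-06 rad. 1 degree = 0.017453293 rad, so 5.9312106e-06 rad = 5.9312106e-06 / 0.017453293 = 0.00033983333 degree ≈ 0.0003398 degree (4 s.f.).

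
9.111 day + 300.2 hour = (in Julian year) 0.05919. Check: 1 day = 86400 s, so 9.111 day = 9.111 * 86400 = 787190.4 s. 1 hour = 3600 s, so 300.2 hour = 300.2 * 3600 = 1080720 s. Sum: 787190.4 + 1080720 = 1867910.4 s. 1 Julian year = 31557600 s, so 1867910.4 s = 1867910.4 / 31557600 = 0.059190509 Julian year ≈ 0.05919 Julian year (4 s.f.).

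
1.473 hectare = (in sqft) 1 hectare = 10000 m^2, so 1.473 hectare = 1.473 * 10000 = 14730 m^2. 1 sqft = 0.09290304 m^2, so 14730 m^2 = 14730 / 0.09290304 = 158552.4 sqft ≈ 1.586e+05 sqft (4 s.f.). Final answer: 1.586e+05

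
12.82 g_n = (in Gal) 1 g_n = 9.80665 m/s^2, so 12.82 g_n = 12.82 * 9.80665 = 125.72125 m/s^2. 1 Gal = 0.01 m/s^2, so 125.72125 m/s^2 = 125.72125 / 0.01 = 12572.125 Gal ≈ 1.257e+04 Gal (4 s.f.). Final answer: 1.257e+04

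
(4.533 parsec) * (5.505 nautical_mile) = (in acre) 1 parsec = 3.0856776e+16 m, so 4.533 parsec = 4.533 * 3.0856776e+16 = 1.3987376e+17 m. 1 nautical_mile = 1852 m, so 5.505 nautical_mile = 5.505 * 1852 = 10195.26 m. Combine: 1.3987376e+17 m * 10195.26 m = 1.4260494e+21 m^2. 1 acre = 4046.8564 m^2, so 1.4260494e+21 m^2 = 1.4260494e+21 / 4046.8564 = 3.5238448e+17 acre ≈ 3.524e+17 acre (4 s.f.). Final answer: 3.524e+17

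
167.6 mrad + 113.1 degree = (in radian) 1 mrad = 0.001 rad, so 167.6 mrad = 167.6 * 0.001 = 0.1676 rad. 1 degree = 0.017453293 rad, so 113.1 degree = 113.1 * 0.017453293 = 1.9739674 rad. Sum: 0.1676 + 1.9739674 = 2.1415674 rad. 2.1415674 rad = 2.1415674 radian ≈ 2.142 radian (4 s.f.). Final answer: 2.142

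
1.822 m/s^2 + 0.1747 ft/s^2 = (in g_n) 1.822 m/s^2 is already in m/s^2. 1 ft/s^2 = 0.3048 m/s^2, so 0.1747 ft/s^2 = 0.1747 * 0.3048 = 0.05324856 m/s^2. Sum: 1.822 + 0.05324856 = 1.8752486 m/s^2. 1 g_n = 9.80665 m/s^2, so 1.8752486 m/s^2 = 1.8752486 / 9.80665 = 0.19122214 g_n ≈ 0.1912 g_n (4 s.f.). Final answer: 0.1912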